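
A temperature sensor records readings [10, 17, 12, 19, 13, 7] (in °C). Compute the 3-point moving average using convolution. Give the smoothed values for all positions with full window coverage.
3-point moving average kernel = [1, 1, 1]. Apply in 'valid' mode (full window coverage): avg[0] = (10 + 17 + 12) / 3 = 13.0; avg[1] = (17 + 12 + 19) / 3 = 16.0; avg[2] = (12 + 19 + 13) / 3 = 14.67; avg[3] = (19 + 13 + 7) / 3 = 13.0. Smoothed values: [13.0, 16.0, 14.67, 13.0]

[13.0, 16.0, 14.67, 13.0]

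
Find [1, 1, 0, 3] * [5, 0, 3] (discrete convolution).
y[0] = 1×5 = 5; y[1] = 1×0 + 1×5 = 5; y[2] = 1×3 + 1×0 + 0×5 = 3; y[3] = 1×3 + 0×0 + 3×5 = 18; y[4] = 0×3 + 3×0 = 0; y[5] = 3×3 = 9

[5, 5, 3, 18, 0, 9]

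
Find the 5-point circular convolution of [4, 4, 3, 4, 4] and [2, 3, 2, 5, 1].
Use y[k] = Σ_j s[j]·t[(k-j) mod 5]. y[0] = 4×2 + 4×1 + 3×5 + 4×2 + 4×3 = 47; y[1] = 4×3 + 4×2 + 3×1 + 4×5 + 4×2 = 51; y[2] = 4×2 + 4×3 + 3×2 + 4×1 + 4×5 = 50; y[3] = 4×5 + 4×2 + 3×3 + 4×2 + 4×1 = 49; y[4] = 4×1 + 4×5 + 3×2 + 4×3 + 4×2 = 50. Result: [47, 51, 50, 49, 50]

[47, 51, 50, 49, 50]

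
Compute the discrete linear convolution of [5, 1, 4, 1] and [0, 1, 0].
y[0] = 5×0 = 0; y[1] = 5×1 + 1×0 = 5; y[2] = 5×0 + 1×1 + 4×0 = 1; y[3] = 1×0 + 4×1 + 1×0 = 4; y[4] = 4×0 + 1×1 = 1; y[5] = 1×0 = 0

[0, 5, 1, 4, 1, 0]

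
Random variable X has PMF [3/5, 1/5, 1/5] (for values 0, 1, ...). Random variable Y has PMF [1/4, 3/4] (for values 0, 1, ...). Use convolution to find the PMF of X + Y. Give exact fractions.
P(X+Y=k) = Σ_i P(X=i)·P(Y=k-i) — a convolution of [3/5, 1/5, 1/5] and [1/4, 3/4]. P(X+Y=0) = (3/5)×(1/4) = 3/20; P(X+Y=1) = (3/5)×(3/4) + (1/5)×(1/4) = 9/20 + 1/20 = 1/2; P(X+Y=2) = (1/5)×(3/4) + (1/5)×(1/4) = 3/20 + 1/20 = 1/5; P(X+Y=3) = (1/5)×(3/4) = 3/20. PMF: [3/20, 1/2, 1/5, 3/20] (sums to 1 ✓)

[3/20, 1/2, 1/5, 3/20]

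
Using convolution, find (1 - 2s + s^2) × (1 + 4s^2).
Ascending coefficients: a = [1, -2, 1], b = [1, 0, 4]. c[0] = 1×1 = 1; c[1] = 1×0 + -2×1 = -2; c[2] = 1×4 + -2×0 + 1×1 = 5; c[3] = -2×4 + 1×0 = -8; c[4] = 1×4 = 4. Result coefficients: [1, -2, 5, -8, 4] → 1 - 2s + 5s^2 - 8s^3 + 4s^4

1 - 2s + 5s^2 - 8s^3 + 4s^4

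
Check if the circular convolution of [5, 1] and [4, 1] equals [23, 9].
Recompute circular convolution of [5, 1] and [4, 1]: y[0] = 5×4 + 1×1 = 21; y[1] = 5×1 + 1×4 = 9 → [21, 9]. Compare to given [23, 9]: they differ at index 0: given 23, correct 21, so answer: No

No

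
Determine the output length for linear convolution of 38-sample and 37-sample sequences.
Linear/full convolution length: m + n - 1 = 38 + 37 - 1 = 74

74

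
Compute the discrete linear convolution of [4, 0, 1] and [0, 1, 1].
y[0] = 4×0 = 0; y[1] = 4×1 + 0×0 = 4; y[2] = 4×1 + 0×1 + 1×0 = 4; y[3] = 0×1 + 1×1 = 1; y[4] = 1×1 = 1

[0, 4, 4, 1, 1]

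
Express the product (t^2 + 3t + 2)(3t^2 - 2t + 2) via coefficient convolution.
Ascending coefficients: a = [2, 3, 1], b = [2, -2, 3]. c[0] = 2×2 = 4; c[1] = 2×-2 + 3×2 = 2; c[2] = 2×3 + 3×-2 + 1×2 = 2; c[3] = 3×3 + 1×-2 = 7; c[4] = 1×3 = 3. Result coefficients: [4, 2, 2, 7, 3] → 3t^4 + 7t^3 + 2t^2 + 2t + 4

3t^4 + 7t^3 + 2t^2 + 2t + 4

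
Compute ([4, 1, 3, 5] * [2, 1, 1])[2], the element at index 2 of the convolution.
Use y[k] = Σ_i a[i]·b[k-i] at k=2. y[2] = 4×1 + 1×1 + 3×2 = 11

11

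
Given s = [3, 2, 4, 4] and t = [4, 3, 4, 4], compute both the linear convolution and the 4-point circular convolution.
Linear: y_lin[0] = 3×4 = 12; y_lin[1] = 3×3 + 2×4 = 17; y_lin[2] = 3×4 + 2×3 + 4×4 = 34; y_lin[3] = 3×4 + 2×4 + 4×3 + 4×4 = 48; y_lin[4] = 2×4 + 4×4 + 4×3 = 36; y_lin[5] = 4×4 + 4×4 = 32; y_lin[6] = 4×4 = 16 → [12, 17, 34, 48, 36, 32, 16]. Circular (length 4): y[0] = 3×4 + 2×4 + 4×4 + 4×3 = 48; y[1] = 3×3 + 2×4 + 4×4 + 4×4 = 49; y[2] = 3×4 + 2×3 + 4×4 + 4×4 = 50; y[3] = 3×4 + 2×4 + 4×3 + 4×4 = 48 → [48, 49, 50, 48]

Linear: [12, 17, 34, 48, 36, 32, 16], Circular: [48, 49, 50, 48]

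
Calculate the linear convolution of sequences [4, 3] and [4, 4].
y[0] = 4×4 = 16; y[1] = 4×4 + 3×4 = 28; y[2] = 3×4 = 12

[16, 28, 12]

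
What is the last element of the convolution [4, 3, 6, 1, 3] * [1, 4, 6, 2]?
Use y[k] = Σ_i a[i]·b[k-i] at k=7. y[7] = 3×2 = 6

6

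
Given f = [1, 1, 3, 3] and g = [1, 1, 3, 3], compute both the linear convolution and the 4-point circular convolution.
Linear: y_lin[0] = 1×1 = 1; y_lin[1] = 1×1 + 1×1 = 2; y_lin[2] = 1×3 + 1×1 + 3×1 = 7; y_lin[3] = 1×3 + 1×3 + 3×1 + 3×1 = 12; y_lin[4] = 1×3 + 3×3 + 3×1 = 15; y_lin[5] = 3×3 + 3×3 = 18; y_lin[6] = 3×3 = 9 → [1, 2, 7, 12, 15, 18, 9]. Circular (length 4): y[0] = 1×1 + 1×3 + 3×3 + 3×1 = 16; y[1] = 1×1 + 1×1 + 3×3 + 3×3 = 20; y[2] = 1×3 + 1×1 + 3×1 + 3×3 = 16; y[3] = 1×3 + 1×3 + 3×1 + 3×1 = 12 → [16, 20, 16, 12]

Linear: [1, 2, 7, 12, 15, 18, 9], Circular: [16, 20, 16, 12]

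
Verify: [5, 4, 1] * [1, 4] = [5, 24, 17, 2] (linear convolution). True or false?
Recompute linear convolution of [5, 4, 1] and [1, 4]: y[0] = 5×1 = 5; y[1] = 5×4 + 4×1 = 24; y[2] = 4×4 + 1×1 = 17; y[3] = 1×4 = 4 → [5, 24, 17, 4]. Compare to given [5, 24, 17, 2]: they differ at index 3: given 2, correct 4, so answer: No

No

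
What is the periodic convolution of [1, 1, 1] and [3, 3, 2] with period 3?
Use y[k] = Σ_j a[j]·b[(k-j) mod 3]. y[0] = 1×3 + 1×2 + 1×3 = 8; y[1] = 1×3 + 1×3 + 1×2 = 8; y[2] = 1×2 + 1×3 + 1×3 = 8. Result: [8, 8, 8]

[8, 8, 8]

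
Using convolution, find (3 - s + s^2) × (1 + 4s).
Ascending coefficients: a = [3, -1, 1], b = [1, 4]. c[0] = 3×1 = 3; c[1] = 3×4 + -1×1 = 11; c[2] = -1×4 + 1×1 = -3; c[3] = 1×4 = 4. Result coefficients: [3, 11, -3, 4] → 3 + 11s - 3s^2 + 4s^3

3 + 11s - 3s^2 + 4s^3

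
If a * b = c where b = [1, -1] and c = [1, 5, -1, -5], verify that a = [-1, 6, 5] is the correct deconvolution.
Forward-compute [-1, 6, 5] * [1, -1]: c[0] = -1×1 = -1; c[1] = -1×-1 + 6×1 = 7; c[2] = 6×-1 + 5×1 = -1; c[3] = 5×-1 = -5 → [-1, 7, -1, -5]. Does not match given c = [1, 5, -1, -5].

Not verified. [-1, 6, 5] * [1, -1] = [-1, 7, -1, -5], which differs from [1, 5, -1, -5] at index 0.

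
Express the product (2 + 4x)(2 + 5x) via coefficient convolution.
Ascending coefficients: a = [2, 4], b = [2, 5]. c[0] = 2×2 = 4; c[1] = 2×5 + 4×2 = 18; c[2] = 4×5 = 20. Result coefficients: [4, 18, 20] → 4 + 18x + 20x^2

4 + 18x + 20x^2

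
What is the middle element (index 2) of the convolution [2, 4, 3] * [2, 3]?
Use y[k] = Σ_i a[i]·b[k-i] at k=2. y[2] = 4×3 + 3×2 = 18

18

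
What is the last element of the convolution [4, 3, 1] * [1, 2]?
Use y[k] = Σ_i a[i]·b[k-i] at k=3. y[3] = 1×2 = 2

2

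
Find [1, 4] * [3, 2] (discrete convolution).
y[0] = 1×3 = 3; y[1] = 1×2 + 4×3 = 14; y[2] = 4×2 = 8

[3, 14, 8]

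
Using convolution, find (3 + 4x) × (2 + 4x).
Ascending coefficients: a = [3, 4], b = [2, 4]. c[0] = 3×2 = 6; c[1] = 3×4 + 4×2 = 20; c[2] = 4×4 = 16. Result coefficients: [6, 20, 16] → 6 + 20x + 16x^2

6 + 20x + 16x^2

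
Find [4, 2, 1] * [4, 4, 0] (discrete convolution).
y[0] = 4×4 = 16; y[1] = 4×4 + 2×4 = 24; y[2] = 4×0 + 2×4 + 1×4 = 12; y[3] = 2×0 + 1×4 = 4; y[4] = 1×0 = 0

[16, 24, 12, 4, 0]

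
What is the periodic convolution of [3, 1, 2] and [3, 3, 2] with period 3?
Use y[k] = Σ_j s[j]·t[(k-j) mod 3]. y[0] = 3×3 + 1×2 + 2×3 = 17; y[1] = 3×3 + 1×3 + 2×2 = 16; y[2] = 3×2 + 1×3 + 2×3 = 15. Result: [17, 16, 15]

[17, 16, 15]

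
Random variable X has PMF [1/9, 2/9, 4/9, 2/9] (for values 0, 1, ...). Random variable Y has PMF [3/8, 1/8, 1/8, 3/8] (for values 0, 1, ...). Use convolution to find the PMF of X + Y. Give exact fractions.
P(X+Y=k) = Σ_i P(X=i)·P(Y=k-i) — a convolution of [1/9, 2/9, 4/9, 2/9] and [3/8, 1/8, 1/8, 3/8]. P(X+Y=0) = (1/9)×(3/8) = 1/24; P(X+Y=1) = (1/9)×(1/8) + (2/9)×(3/8) = 1/72 + 1/12 = 7/72; P(X+Y=2) = (1/9)×(1/8) + (2/9)×(1/8) + (4/9)×(3/8) = 1/72 + 1/36 + 1/6 = 5/24; P(X+Y=3) = (1/9)×(3/8) + (2/9)×(1/8) + (4/9)×(1/8) + (2/9)×(3/8) = 1/24 + 1/36 + 1/18 + 1/12 = 5/24; P(X+Y=4) = (2/9)×(3/8) + (4/9)×(1/8) + (2/9)×(1/8) = 1/12 + 1/18 + 1/36 = 1/6; P(X+Y=5) = (4/9)×(3/8) + (2/9)×(1/8) = 1/6 + 1/36 = 7/36; P(X+Y=6) = (2/9)×(3/8) = 1/12. PMF: [1/24, 7/72, 5/24, 5/24, 1/6, 7/36, 1/12] (sums to 1 ✓)

[1/24, 7/72, 5/24, 5/24, 1/6, 7/36, 1/12]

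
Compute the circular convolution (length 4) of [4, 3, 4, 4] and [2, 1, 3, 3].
Use y[k] = Σ_j u[j]·v[(k-j) mod 4]. y[0] = 4×2 + 3×3 + 4×3 + 4×1 = 33; y[1] = 4×1 + 3×2 + 4×3 + 4×3 = 34; y[2] = 4×3 + 3×1 + 4×2 + 4×3 = 35; y[3] = 4×3 + 3×3 + 4×1 + 4×2 = 33. Result: [33, 34, 35, 33]

[33, 34, 35, 33]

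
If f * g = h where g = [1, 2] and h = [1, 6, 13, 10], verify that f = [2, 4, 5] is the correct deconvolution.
Forward-compute [2, 4, 5] * [1, 2]: h[0] = 2×1 = 2; h[1] = 2×2 + 4×1 = 8; h[2] = 4×2 + 5×1 = 13; h[3] = 5×2 = 10 → [2, 8, 13, 10]. Does not match given h = [1, 6, 13, 10].

Not verified. [2, 4, 5] * [1, 2] = [2, 8, 13, 10], which differs from [1, 6, 13, 10] at index 0.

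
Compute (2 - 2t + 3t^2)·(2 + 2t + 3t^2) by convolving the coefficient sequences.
Ascending coefficients: a = [2, -2, 3], b = [2, 2, 3]. c[0] = 2×2 = 4; c[1] = 2×2 + -2×2 = 0; c[2] = 2×3 + -2×2 + 3×2 = 8; c[3] = -2×3 + 3×2 = 0; c[4] = 3×3 = 9. Result coefficients: [4, 0, 8, 0, 9] → 4 + 8t^2 + 9t^4

4 + 8t^2 + 9t^4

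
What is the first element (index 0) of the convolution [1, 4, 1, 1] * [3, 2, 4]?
Use y[k] = Σ_i a[i]·b[k-i] at k=0. y[0] = 1×3 = 3

3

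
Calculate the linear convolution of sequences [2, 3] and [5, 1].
y[0] = 2×5 = 10; y[1] = 2×1 + 3×5 = 17; y[2] = 3×1 = 3

[10, 17, 3]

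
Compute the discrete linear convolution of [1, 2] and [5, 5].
y[0] = 1×5 = 5; y[1] = 1×5 + 2×5 = 15; y[2] = 2×5 = 10

[5, 15, 10]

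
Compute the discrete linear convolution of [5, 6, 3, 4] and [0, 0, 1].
y[0] = 5×0 = 0; y[1] = 5×0 + 6×0 = 0; y[2] = 5×1 + 6×0 + 3×0 = 5; y[3] = 6×1 + 3×0 + 4×0 = 6; y[4] = 3×1 + 4×0 = 3; y[5] = 4×1 = 4

[0, 0, 5, 6, 3, 4]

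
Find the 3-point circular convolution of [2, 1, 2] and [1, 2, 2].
Use y[k] = Σ_j x[j]·h[(k-j) mod 3]. y[0] = 2×1 + 1×2 + 2×2 = 8; y[1] = 2×2 + 1×1 + 2×2 = 9; y[2] = 2×2 + 1×2 + 2×1 = 8. Result: [8, 9, 8]

[8, 9, 8]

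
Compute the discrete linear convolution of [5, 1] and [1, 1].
y[0] = 5×1 = 5; y[1] = 5×1 + 1×1 = 6; y[2] = 1×1 = 1

[5, 6, 1]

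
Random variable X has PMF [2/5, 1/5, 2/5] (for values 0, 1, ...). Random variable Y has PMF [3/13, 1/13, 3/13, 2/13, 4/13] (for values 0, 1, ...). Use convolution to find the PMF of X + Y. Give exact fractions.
P(X+Y=k) = Σ_i P(X=i)·P(Y=k-i) — a convolution of [2/5, 1/5, 2/5] and [3/13, 1/13, 3/13, 2/13, 4/13]. P(X+Y=0) = (2/5)×(3/13) = 6/65; P(X+Y=1) = (2/5)×(1/13) + (1/5)×(3/13) = 2/65 + 3/65 = 1/13; P(X+Y=2) = (2/5)×(3/13) + (1/5)×(1/13) + (2/5)×(3/13) = 6/65 + 1/65 + 6/65 = 1/5; P(X+Y=3) = (2/5)×(2/13) + (1/5)×(3/13) + (2/5)×(1/13) = 4/65 + 3/65 + 2/65 = 9/65; P(X+Y=4) = (2/5)×(4/13) + (1/5)×(2/13) + (2/5)×(3/13) = 8/65 + 2/65 + 6/65 = 16/65; P(X+Y=5) = (1/5)×(4/13) + (2/5)×(2/13) = 4/65 + 4/65 = 8/65; P(X+Y=6) = (2/5)×(4/13) = 8/65. PMF: [6/65, 1/13, 1/5, 9/65, 16/65, 8/65, 8/65] (sums to 1 ✓)

[6/65, 1/13, 1/5, 9/65, 16/65, 8/65, 8/65]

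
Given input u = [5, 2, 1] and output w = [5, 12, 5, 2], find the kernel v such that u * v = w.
Output length 4 = len(u) + len(v) - 1 ⇒ len(v) = 2. Solve v forward using v[k] = (w[k] - Σ_{i≥1} u[i]·v[k-i]) / u[0]: v[0] = w[0] / u[0] = 5 / 5 = 1; v[1] = (w[1] - 2×1) / u[0] = (12 - 2×1) / 5 = 2. So v = [1, 2]. Forward-check [5, 2, 1] * [1, 2]: w[0] = 5×1 = 5; w[1] = 5×2 + 2×1 = 12; w[2] = 2×2 + 1×1 = 5; w[3] = 1×2 = 2 → [5, 12, 5, 2] ✓

[1, 2]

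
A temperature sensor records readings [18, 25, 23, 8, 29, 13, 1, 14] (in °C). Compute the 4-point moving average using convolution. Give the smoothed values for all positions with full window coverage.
4-point moving average kernel = [1, 1, 1, 1]. Apply in 'valid' mode (full window coverage): avg[0] = (18 + 25 + 23 + 8) / 4 = 18.5; avg[1] = (25 + 23 + 8 + 29) / 4 = 21.25; avg[2] = (23 + 8 + 29 + 13) / 4 = 18.25; avg[3] = (8 + 29 + 13 + 1) / 4 = 12.75; avg[4] = (29 + 13 + 1 + 14) / 4 = 14.25. Smoothed values: [18.5, 21.25, 18.25, 12.75, 14.25]

[18.5, 21.25, 18.25, 12.75, 14.25]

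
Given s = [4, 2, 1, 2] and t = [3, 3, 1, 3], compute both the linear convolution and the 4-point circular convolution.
Linear: y_lin[0] = 4×3 = 12; y_lin[1] = 4×3 + 2×3 = 18; y_lin[2] = 4×1 + 2×3 + 1×3 = 13; y_lin[3] = 4×3 + 2×1 + 1×3 + 2×3 = 23; y_lin[4] = 2×3 + 1×1 + 2×3 = 13; y_lin[5] = 1×3 + 2×1 = 5; y_lin[6] = 2×3 = 6 → [12, 18, 13, 23, 13, 5, 6]. Circular (length 4): y[0] = 4×3 + 2×3 + 1×1 + 2×3 = 25; y[1] = 4×3 + 2×3 + 1×3 + 2×1 = 23; y[2] = 4×1 + 2×3 + 1×3 + 2×3 = 19; y[3] = 4×3 + 2×1 + 1×3 + 2×3 = 23 → [25, 23, 19, 23]

Linear: [12, 18, 13, 23, 13, 5, 6], Circular: [25, 23, 19, 23]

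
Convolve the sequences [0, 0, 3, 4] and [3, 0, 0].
y[0] = 0×3 = 0; y[1] = 0×0 + 0×3 = 0; y[2] = 0×0 + 0×0 + 3×3 = 9; y[3] = 0×0 + 3×0 + 4×3 = 12; y[4] = 3×0 + 4×0 = 0; y[5] = 4×0 = 0

[0, 0, 9, 12, 0, 0]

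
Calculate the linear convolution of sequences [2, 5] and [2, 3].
y[0] = 2×2 = 4; y[1] = 2×3 + 5×2 = 16; y[2] = 5×3 = 15

[4, 16, 15]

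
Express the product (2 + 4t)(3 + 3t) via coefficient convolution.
Ascending coefficients: a = [2, 4], b = [3, 3]. c[0] = 2×3 = 6; c[1] = 2×3 + 4×3 = 18; c[2] = 4×3 = 12. Result coefficients: [6, 18, 12] → 6 + 18t + 12t^2

6 + 18t + 12t^2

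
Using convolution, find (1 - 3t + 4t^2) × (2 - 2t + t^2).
Ascending coefficients: a = [1, -3, 4], b = [2, -2, 1]. c[0] = 1×2 = 2; c[1] = 1×-2 + -3×2 = -8; c[2] = 1×1 + -3×-2 + 4×2 = 15; c[3] = -3×1 + 4×-2 = -11; c[4] = 4×1 = 4. Result coefficients: [2, -8, 15, -11, 4] → 2 - 8t + 15t^2 - 11t^3 + 4t^4

2 - 8t + 15t^2 - 11t^3 + 4t^4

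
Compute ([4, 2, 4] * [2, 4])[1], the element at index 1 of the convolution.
Use y[k] = Σ_i a[i]·b[k-i] at k=1. y[1] = 4×4 + 2×2 = 20

20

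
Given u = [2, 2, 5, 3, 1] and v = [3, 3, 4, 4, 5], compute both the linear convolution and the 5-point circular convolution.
Linear: y_lin[0] = 2×3 = 6; y_lin[1] = 2×3 + 2×3 = 12; y_lin[2] = 2×4 + 2×3 + 5×3 = 29; y_lin[3] = 2×4 + 2×4 + 5×3 + 3×3 = 40; y_lin[4] = 2×5 + 2×4 + 5×4 + 3×3 + 1×3 = 50; y_lin[5] = 2×5 + 5×4 + 3×4 + 1×3 = 45; y_lin[6] = 5×5 + 3×4 + 1×4 = 41; y_lin[7] = 3×5 + 1×4 = 19; y_lin[8] = 1×5 = 5 → [6, 12, 29, 40, 50, 45, 41, 19, 5]. Circular (length 5): y[0] = 2×3 + 2×5 + 5×4 + 3×4 + 1×3 = 51; y[1] = 2×3 + 2×3 + 5×5 + 3×4 + 1×4 = 53; y[2] = 2×4 + 2×3 + 5×3 + 3×5 + 1×4 = 48; y[3] = 2×4 + 2×4 + 5×3 + 3×3 + 1×5 = 45; y[4] = 2×5 + 2×4 + 5×4 + 3×3 + 1×3 = 50 → [51, 53, 48, 45, 50]

Linear: [6, 12, 29, 40, 50, 45, 41, 19, 5], Circular: [51, 53, 48, 45, 50]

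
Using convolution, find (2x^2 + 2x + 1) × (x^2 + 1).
Ascending coefficients: a = [1, 2, 2], b = [1, 0, 1]. c[0] = 1×1 = 1; c[1] = 1×0 + 2×1 = 2; c[2] = 1×1 + 2×0 + 2×1 = 3; c[3] = 2×1 + 2×0 = 2; c[4] = 2×1 = 2. Result coefficients: [1, 2, 3, 2, 2] → 2x^4 + 2x^3 + 3x^2 + 2x + 1

2x^4 + 2x^3 + 3x^2 + 2x + 1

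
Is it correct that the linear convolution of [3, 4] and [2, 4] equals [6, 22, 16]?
Recompute linear convolution of [3, 4] and [2, 4]: y[0] = 3×2 = 6; y[1] = 3×4 + 4×2 = 20; y[2] = 4×4 = 16 → [6, 20, 16]. Compare to given [6, 22, 16]: they differ at index 1: given 22, correct 20, so answer: No

No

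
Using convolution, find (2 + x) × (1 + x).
Ascending coefficients: a = [2, 1], b = [1, 1]. c[0] = 2×1 = 2; c[1] = 2×1 + 1×1 = 3; c[2] = 1×1 = 1. Result coefficients: [2, 3, 1] → 2 + 3x + x^2

2 + 3x + x^2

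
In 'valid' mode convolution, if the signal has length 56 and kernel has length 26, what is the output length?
'Valid' mode counts only positions where the kernel fully overlaps the signal: m - n + 1 = 56 - 26 + 1 = 31

31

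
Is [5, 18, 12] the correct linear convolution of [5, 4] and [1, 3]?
Recompute linear convolution of [5, 4] and [1, 3]: y[0] = 5×1 = 5; y[1] = 5×3 + 4×1 = 19; y[2] = 4×3 = 12 → [5, 19, 12]. Compare to given [5, 18, 12]: they differ at index 1: given 18, correct 19, so answer: No

No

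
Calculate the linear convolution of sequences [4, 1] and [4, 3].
y[0] = 4×4 = 16; y[1] = 4×3 + 1×4 = 16; y[2] = 1×3 = 3

[16, 16, 3]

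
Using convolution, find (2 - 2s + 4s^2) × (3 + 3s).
Ascending coefficients: a = [2, -2, 4], b = [3, 3]. c[0] = 2×3 = 6; c[1] = 2×3 + -2×3 = 0; c[2] = -2×3 + 4×3 = 6; c[3] = 4×3 = 12. Result coefficients: [6, 0, 6, 12] → 6 + 6s^2 + 12s^3

6 + 6s^2 + 12s^3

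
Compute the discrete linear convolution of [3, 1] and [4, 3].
y[0] = 3×4 = 12; y[1] = 3×3 + 1×4 = 13; y[2] = 1×3 = 3

[12, 13, 3]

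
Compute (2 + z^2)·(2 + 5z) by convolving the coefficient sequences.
Ascending coefficients: a = [2, 0, 1], b = [2, 5]. c[0] = 2×2 = 4; c[1] = 2×5 + 0×2 = 10; c[2] = 0×5 + 1×2 = 2; c[3] = 1×5 = 5. Result coefficients: [4, 10, 2, 5] → 4 + 10z + 2z^2 + 5z^3

4 + 10z + 2z^2 + 5z^3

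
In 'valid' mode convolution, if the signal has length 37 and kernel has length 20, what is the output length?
'Valid' mode counts only positions where the kernel fully overlaps the signal: m - n + 1 = 37 - 20 + 1 = 18

18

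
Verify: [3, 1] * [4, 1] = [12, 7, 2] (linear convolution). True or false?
Recompute linear convolution of [3, 1] and [4, 1]: y[0] = 3×4 = 12; y[1] = 3×1 + 1×4 = 7; y[2] = 1×1 = 1 → [12, 7, 1]. Compare to given [12, 7, 2]: they differ at index 2: given 2, correct 1, so answer: No

No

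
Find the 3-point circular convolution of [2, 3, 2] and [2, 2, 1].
Use y[k] = Σ_j f[j]·g[(k-j) mod 3]. y[0] = 2×2 + 3×1 + 2×2 = 11; y[1] = 2×2 + 3×2 + 2×1 = 12; y[2] = 2×1 + 3×2 + 2×2 = 12. Result: [11, 12, 12]

[11, 12, 12]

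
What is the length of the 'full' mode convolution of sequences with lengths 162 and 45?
Linear/full convolution length: m + n - 1 = 162 + 45 - 1 = 206

206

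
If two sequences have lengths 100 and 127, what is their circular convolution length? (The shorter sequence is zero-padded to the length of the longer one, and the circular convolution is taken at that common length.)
Circular convolution (zero-padding the shorter input) has length max(m, n) = max(100, 127) = 127

127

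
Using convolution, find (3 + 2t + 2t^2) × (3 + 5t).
Ascending coefficients: a = [3, 2, 2], b = [3, 5]. c[0] = 3×3 = 9; c[1] = 3×5 + 2×3 = 21; c[2] = 2×5 + 2×3 = 16; c[3] = 2×5 = 10. Result coefficients: [9, 21, 16, 10] → 9 + 21t + 16t^2 + 10t^3

9 + 21t + 16t^2 + 10t^3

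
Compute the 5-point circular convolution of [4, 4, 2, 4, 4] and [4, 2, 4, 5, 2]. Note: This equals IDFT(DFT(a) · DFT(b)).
Either evaluate y[k] = Σ_j a[j]·b[(k-j) mod 5] directly, or use IDFT(DFT(a) · DFT(b)). y[0] = 4×4 + 4×2 + 2×5 + 4×4 + 4×2 = 58; y[1] = 4×2 + 4×4 + 2×2 + 4×5 + 4×4 = 64; y[2] = 4×4 + 4×2 + 2×4 + 4×2 + 4×5 = 60; y[3] = 4×5 + 4×4 + 2×2 + 4×4 + 4×2 = 64; y[4] = 4×2 + 4×5 + 2×4 + 4×2 + 4×4 = 60. Result: [58, 64, 60, 64, 60]

[58, 64, 60, 64, 60]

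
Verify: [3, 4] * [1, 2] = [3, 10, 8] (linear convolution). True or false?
Recompute linear convolution of [3, 4] and [1, 2]: y[0] = 3×1 = 3; y[1] = 3×2 + 4×1 = 10; y[2] = 4×2 = 8 → [3, 10, 8]. Given [3, 10, 8] matches, so answer: Yes

Yes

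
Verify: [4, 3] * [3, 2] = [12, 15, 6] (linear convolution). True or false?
Recompute linear convolution of [4, 3] and [3, 2]: y[0] = 4×3 = 12; y[1] = 4×2 + 3×3 = 17; y[2] = 3×2 = 6 → [12, 17, 6]. Compare to given [12, 15, 6]: they differ at index 1: given 15, correct 17, so answer: No

No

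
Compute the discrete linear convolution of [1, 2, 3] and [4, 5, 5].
y[0] = 1×4 = 4; y[1] = 1×5 + 2×4 = 13; y[2] = 1×5 + 2×5 + 3×4 = 27; y[3] = 2×5 + 3×5 = 25; y[4] = 3×5 = 15

[4, 13, 27, 25, 15]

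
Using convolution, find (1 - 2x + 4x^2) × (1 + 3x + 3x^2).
Ascending coefficients: a = [1, -2, 4], b = [1, 3, 3]. c[0] = 1×1 = 1; c[1] = 1×3 + -2×1 = 1; c[2] = 1×3 + -2×3 + 4×1 = 1; c[3] = -2×3 + 4×3 = 6; c[4] = 4×3 = 12. Result coefficients: [1, 1, 1, 6, 12] → 1 + x + x^2 + 6x^3 + 12x^4

1 + x + x^2 + 6x^3 + 12x^4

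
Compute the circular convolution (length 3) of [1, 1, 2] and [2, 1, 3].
Use y[k] = Σ_j s[j]·t[(k-j) mod 3]. y[0] = 1×2 + 1×3 + 2×1 = 7; y[1] = 1×1 + 1×2 + 2×3 = 9; y[2] = 1×3 + 1×1 + 2×2 = 8. Result: [7, 9, 8]

[7, 9, 8]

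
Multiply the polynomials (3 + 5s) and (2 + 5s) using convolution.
Ascending coefficients: a = [3, 5], b = [2, 5]. c[0] = 3×2 = 6; c[1] = 3×5 + 5×2 = 25; c[2] = 5×5 = 25. Result coefficients: [6, 25, 25] → 6 + 25s + 25s^2

6 + 25s + 25s^2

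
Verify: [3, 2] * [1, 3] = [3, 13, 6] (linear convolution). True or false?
Recompute linear convolution of [3, 2] and [1, 3]: y[0] = 3×1 = 3; y[1] = 3×3 + 2×1 = 11; y[2] = 2×3 = 6 → [3, 11, 6]. Compare to given [3, 13, 6]: they differ at index 1: given 13, correct 11, so answer: No

No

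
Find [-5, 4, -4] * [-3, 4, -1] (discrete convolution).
y[0] = -5×-3 = 15; y[1] = -5×4 + 4×-3 = -32; y[2] = -5×-1 + 4×4 + -4×-3 = 33; y[3] = 4×-1 + -4×4 = -20; y[4] = -4×-1 = 4

[15, -32, 33, -20, 4]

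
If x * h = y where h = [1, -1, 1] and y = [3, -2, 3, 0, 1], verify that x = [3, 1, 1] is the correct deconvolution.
Forward-compute [3, 1, 1] * [1, -1, 1]: y[0] = 3×1 = 3; y[1] = 3×-1 + 1×1 = -2; y[2] = 3×1 + 1×-1 + 1×1 = 3; y[3] = 1×1 + 1×-1 = 0; y[4] = 1×1 = 1 → [3, -2, 3, 0, 1]. Matches given y = [3, -2, 3, 0, 1], so verified.

Verified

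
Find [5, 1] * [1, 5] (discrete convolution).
y[0] = 5×1 = 5; y[1] = 5×5 + 1×1 = 26; y[2] = 1×5 = 5

[5, 26, 5]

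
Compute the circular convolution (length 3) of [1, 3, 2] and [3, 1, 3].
Use y[k] = Σ_j s[j]·t[(k-j) mod 3]. y[0] = 1×3 + 3×3 + 2×1 = 14; y[1] = 1×1 + 3×3 + 2×3 = 16; y[2] = 1×3 + 3×1 + 2×3 = 12. Result: [14, 16, 12]

[14, 16, 12]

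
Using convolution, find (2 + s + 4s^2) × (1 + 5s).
Ascending coefficients: a = [2, 1, 4], b = [1, 5]. c[0] = 2×1 = 2; c[1] = 2×5 + 1×1 = 11; c[2] = 1×5 + 4×1 = 9; c[3] = 4×5 = 20. Result coefficients: [2, 11, 9, 20] → 2 + 11s + 9s^2 + 20s^3

2 + 11s + 9s^2 + 20s^3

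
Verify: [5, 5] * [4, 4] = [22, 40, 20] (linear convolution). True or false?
Recompute linear convolution of [5, 5] and [4, 4]: y[0] = 5×4 = 20; y[1] = 5×4 + 5×4 = 40; y[2] = 5×4 = 20 → [20, 40, 20]. Compare to given [22, 40, 20]: they differ at index 0: given 22, correct 20, so answer: No

No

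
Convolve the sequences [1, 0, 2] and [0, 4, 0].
y[0] = 1×0 = 0; y[1] = 1×4 + 0×0 = 4; y[2] = 1×0 + 0×4 + 2×0 = 0; y[3] = 0×0 + 2×4 = 8; y[4] = 2×0 = 0

[0, 4, 0, 8, 0]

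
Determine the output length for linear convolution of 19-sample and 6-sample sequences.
Linear/full convolution length: m + n - 1 = 19 + 6 - 1 = 24

24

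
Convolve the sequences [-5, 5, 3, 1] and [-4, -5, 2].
y[0] = -5×-4 = 20; y[1] = -5×-5 + 5×-4 = 5; y[2] = -5×2 + 5×-5 + 3×-4 = -47; y[3] = 5×2 + 3×-5 + 1×-4 = -9; y[4] = 3×2 + 1×-5 = 1; y[5] = 1×2 = 2

[20, 5, -47, -9, 1, 2]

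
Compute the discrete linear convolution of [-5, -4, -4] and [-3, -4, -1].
y[0] = -5×-3 = 15; y[1] = -5×-4 + -4×-3 = 32; y[2] = -5×-1 + -4×-4 + -4×-3 = 33; y[3] = -4×-1 + -4×-4 = 20; y[4] = -4×-1 = 4

[15, 32, 33, 20, 4]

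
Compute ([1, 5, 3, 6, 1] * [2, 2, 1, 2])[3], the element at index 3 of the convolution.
Use y[k] = Σ_i a[i]·b[k-i] at k=3. y[3] = 1×2 + 5×1 + 3×2 + 6×2 = 25

25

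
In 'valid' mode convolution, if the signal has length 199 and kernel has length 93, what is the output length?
'Valid' mode counts only positions where the kernel fully overlaps the signal: m - n + 1 = 199 - 93 + 1 = 107

107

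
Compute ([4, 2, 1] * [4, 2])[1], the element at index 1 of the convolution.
Use y[k] = Σ_i a[i]·b[k-i] at k=1. y[1] = 4×2 + 2×4 = 16

16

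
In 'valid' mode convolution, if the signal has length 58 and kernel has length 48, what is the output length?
'Valid' mode counts only positions where the kernel fully overlaps the signal: m - n + 1 = 58 - 48 + 1 = 11

11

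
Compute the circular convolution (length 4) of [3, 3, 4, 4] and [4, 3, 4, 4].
Use y[k] = Σ_j x[j]·h[(k-j) mod 4]. y[0] = 3×4 + 3×4 + 4×4 + 4×3 = 52; y[1] = 3×3 + 3×4 + 4×4 + 4×4 = 53; y[2] = 3×4 + 3×3 + 4×4 + 4×4 = 53; y[3] = 3×4 + 3×4 + 4×3 + 4×4 = 52. Result: [52, 53, 53, 52]

[52, 53, 53, 52]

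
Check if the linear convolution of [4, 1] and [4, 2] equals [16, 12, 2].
Recompute linear convolution of [4, 1] and [4, 2]: y[0] = 4×4 = 16; y[1] = 4×2 + 1×4 = 12; y[2] = 1×2 = 2 → [16, 12, 2]. Given [16, 12, 2] matches, so answer: Yes

Yes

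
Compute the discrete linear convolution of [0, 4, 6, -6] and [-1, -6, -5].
y[0] = 0×-1 = 0; y[1] = 0×-6 + 4×-1 = -4; y[2] = 0×-5 + 4×-6 + 6×-1 = -30; y[3] = 4×-5 + 6×-6 + -6×-1 = -50; y[4] = 6×-5 + -6×-6 = 6; y[5] = -6×-5 = 30

[0, -4, -30, -50, 6, 30]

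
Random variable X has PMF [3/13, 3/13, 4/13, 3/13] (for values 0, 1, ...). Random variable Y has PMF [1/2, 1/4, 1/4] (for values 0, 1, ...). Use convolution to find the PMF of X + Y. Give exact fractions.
P(X+Y=k) = Σ_i P(X=i)·P(Y=k-i) — a convolution of [3/13, 3/13, 4/13, 3/13] and [1/2, 1/4, 1/4]. P(X+Y=0) = (3/13)×(1/2) = 3/26; P(X+Y=1) = (3/13)×(1/4) + (3/13)×(1/2) = 3/52 + 3/26 = 9/52; P(X+Y=2) = (3/13)×(1/4) + (3/13)×(1/4) + (4/13)×(1/2) = 3/52 + 3/52 + 2/13 = 7/26; P(X+Y=3) = (3/13)×(1/4) + (4/13)×(1/4) + (3/13)×(1/2) = 3/52 + 1/13 + 3/26 = 1/4; P(X+Y=4) = (4/13)×(1/4) + (3/13)×(1/4) = 1/13 + 3/52 = 7/52; P(X+Y=5) = (3/13)×(1/4) = 3/52. PMF: [3/26, 9/52, 7/26, 1/4, 7/52, 3/52] (sums to 1 ✓)

[3/26, 9/52, 7/26, 1/4, 7/52, 3/52]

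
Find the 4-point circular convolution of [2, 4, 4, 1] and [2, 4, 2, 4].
Use y[k] = Σ_j x[j]·h[(k-j) mod 4]. y[0] = 2×2 + 4×4 + 4×2 + 1×4 = 32; y[1] = 2×4 + 4×2 + 4×4 + 1×2 = 34; y[2] = 2×2 + 4×4 + 4×2 + 1×4 = 32; y[3] = 2×4 + 4×2 + 4×4 + 1×2 = 34. Result: [32, 34, 32, 34]

[32, 34, 32, 34]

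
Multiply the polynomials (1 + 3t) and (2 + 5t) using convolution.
Ascending coefficients: a = [1, 3], b = [2, 5]. c[0] = 1×2 = 2; c[1] = 1×5 + 3×2 = 11; c[2] = 3×5 = 15. Result coefficients: [2, 11, 15] → 2 + 11t + 15t^2

2 + 11t + 15t^2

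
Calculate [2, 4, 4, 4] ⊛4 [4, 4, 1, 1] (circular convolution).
Use y[k] = Σ_j a[j]·b[(k-j) mod 4]. y[0] = 2×4 + 4×1 + 4×1 + 4×4 = 32; y[1] = 2×4 + 4×4 + 4×1 + 4×1 = 32; y[2] = 2×1 + 4×4 + 4×4 + 4×1 = 38; y[3] = 2×1 + 4×1 + 4×4 + 4×4 = 38. Result: [32, 32, 38, 38]

[32, 32, 38, 38]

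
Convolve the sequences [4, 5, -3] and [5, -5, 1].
y[0] = 4×5 = 20; y[1] = 4×-5 + 5×5 = 5; y[2] = 4×1 + 5×-5 + -3×5 = -36; y[3] = 5×1 + -3×-5 = 20; y[4] = -3×1 = -3

[20, 5, -36, 20, -3]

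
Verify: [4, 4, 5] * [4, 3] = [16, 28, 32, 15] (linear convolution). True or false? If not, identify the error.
Recompute linear convolution of [4, 4, 5] and [4, 3]: y[0] = 4×4 = 16; y[1] = 4×3 + 4×4 = 28; y[2] = 4×3 + 5×4 = 32; y[3] = 5×3 = 15 → [16, 28, 32, 15]. Given [16, 28, 32, 15] matches, so answer: Yes

Yes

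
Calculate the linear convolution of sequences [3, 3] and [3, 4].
y[0] = 3×3 = 9; y[1] = 3×4 + 3×3 = 21; y[2] = 3×4 = 12

[9, 21, 12]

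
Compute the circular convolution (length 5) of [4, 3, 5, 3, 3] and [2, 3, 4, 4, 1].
Use y[k] = Σ_j s[j]·t[(k-j) mod 5]. y[0] = 4×2 + 3×1 + 5×4 + 3×4 + 3×3 = 52; y[1] = 4×3 + 3×2 + 5×1 + 3×4 + 3×4 = 47; y[2] = 4×4 + 3×3 + 5×2 + 3×1 + 3×4 = 50; y[3] = 4×4 + 3×4 + 5×3 + 3×2 + 3×1 = 52; y[4] = 4×1 + 3×4 + 5×4 + 3×3 + 3×2 = 51. Result: [52, 47, 50, 52, 51]

[52, 47, 50, 52, 51]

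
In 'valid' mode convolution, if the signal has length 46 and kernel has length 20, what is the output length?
'Valid' mode counts only positions where the kernel fully overlaps the signal: m - n + 1 = 46 - 20 + 1 = 27

27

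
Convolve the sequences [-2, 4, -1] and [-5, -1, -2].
y[0] = -2×-5 = 10; y[1] = -2×-1 + 4×-5 = -18; y[2] = -2×-2 + 4×-1 + -1×-5 = 5; y[3] = 4×-2 + -1×-1 = -7; y[4] = -1×-2 = 2

[10, -18, 5, -7, 2]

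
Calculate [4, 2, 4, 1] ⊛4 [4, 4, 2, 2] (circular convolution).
Use y[k] = Σ_j x[j]·h[(k-j) mod 4]. y[0] = 4×4 + 2×2 + 4×2 + 1×4 = 32; y[1] = 4×4 + 2×4 + 4×2 + 1×2 = 34; y[2] = 4×2 + 2×4 + 4×4 + 1×2 = 34; y[3] = 4×2 + 2×2 + 4×4 + 1×4 = 32. Result: [32, 34, 34, 32]

[32, 34, 34, 32]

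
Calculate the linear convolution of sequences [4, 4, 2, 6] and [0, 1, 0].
y[0] = 4×0 = 0; y[1] = 4×1 + 4×0 = 4; y[2] = 4×0 + 4×1 + 2×0 = 4; y[3] = 4×0 + 2×1 + 6×0 = 2; y[4] = 2×0 + 6×1 = 6; y[5] = 6×0 = 0

[0, 4, 4, 2, 6, 0]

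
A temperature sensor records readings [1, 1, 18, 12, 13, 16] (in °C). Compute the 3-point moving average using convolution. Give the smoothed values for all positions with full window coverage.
3-point moving average kernel = [1, 1, 1]. Apply in 'valid' mode (full window coverage): avg[0] = (1 + 1 + 18) / 3 = 6.67; avg[1] = (1 + 18 + 12) / 3 = 10.33; avg[2] = (18 + 12 + 13) / 3 = 14.33; avg[3] = (12 + 13 + 16) / 3 = 13.67. Smoothed values: [6.67, 10.33, 14.33, 13.67]

[6.67, 10.33, 14.33, 13.67]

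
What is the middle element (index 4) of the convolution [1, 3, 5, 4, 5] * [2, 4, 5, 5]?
Use y[k] = Σ_i a[i]·b[k-i] at k=4. y[4] = 3×5 + 5×5 + 4×4 + 5×2 = 66

66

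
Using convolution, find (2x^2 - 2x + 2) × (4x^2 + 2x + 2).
Ascending coefficients: a = [2, -2, 2], b = [2, 2, 4]. c[0] = 2×2 = 4; c[1] = 2×2 + -2×2 = 0; c[2] = 2×4 + -2×2 + 2×2 = 8; c[3] = -2×4 + 2×2 = -4; c[4] = 2×4 = 8. Result coefficients: [4, 0, 8, -4, 8] → 8x^4 - 4x^3 + 8x^2 + 4

8x^4 - 4x^3 + 8x^2 + 4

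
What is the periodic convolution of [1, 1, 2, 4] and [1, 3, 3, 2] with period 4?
Use y[k] = Σ_j s[j]·t[(k-j) mod 4]. y[0] = 1×1 + 1×2 + 2×3 + 4×3 = 21; y[1] = 1×3 + 1×1 + 2×2 + 4×3 = 20; y[2] = 1×3 + 1×3 + 2×1 + 4×2 = 16; y[3] = 1×2 + 1×3 + 2×3 + 4×1 = 15. Result: [21, 20, 16, 15]

[21, 20, 16, 15]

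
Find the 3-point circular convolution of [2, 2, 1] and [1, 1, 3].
Use y[k] = Σ_j u[j]·v[(k-j) mod 3]. y[0] = 2×1 + 2×3 + 1×1 = 9; y[1] = 2×1 + 2×1 + 1×3 = 7; y[2] = 2×3 + 2×1 + 1×1 = 9. Result: [9, 7, 9]

[9, 7, 9]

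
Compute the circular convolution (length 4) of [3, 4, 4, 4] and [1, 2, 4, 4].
Use y[k] = Σ_j x[j]·h[(k-j) mod 4]. y[0] = 3×1 + 4×4 + 4×4 + 4×2 = 43; y[1] = 3×2 + 4×1 + 4×4 + 4×4 = 42; y[2] = 3×4 + 4×2 + 4×1 + 4×4 = 40; y[3] = 3×4 + 4×4 + 4×2 + 4×1 = 40. Result: [43, 42, 40, 40]

[43, 42, 40, 40]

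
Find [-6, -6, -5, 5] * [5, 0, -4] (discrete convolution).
y[0] = -6×5 = -30; y[1] = -6×0 + -6×5 = -30; y[2] = -6×-4 + -6×0 + -5×5 = -1; y[3] = -6×-4 + -5×0 + 5×5 = 49; y[4] = -5×-4 + 5×0 = 20; y[5] = 5×-4 = -20

[-30, -30, -1, 49, 20, -20]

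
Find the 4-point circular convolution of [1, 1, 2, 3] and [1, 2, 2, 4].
Use y[k] = Σ_j s[j]·t[(k-j) mod 4]. y[0] = 1×1 + 1×4 + 2×2 + 3×2 = 15; y[1] = 1×2 + 1×1 + 2×4 + 3×2 = 17; y[2] = 1×2 + 1×2 + 2×1 + 3×4 = 18; y[3] = 1×4 + 1×2 + 2×2 + 3×1 = 13. Result: [15, 17, 18, 13]

[15, 17, 18, 13]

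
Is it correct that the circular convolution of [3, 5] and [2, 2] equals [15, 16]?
Recompute circular convolution of [3, 5] and [2, 2]: y[0] = 3×2 + 5×2 = 16; y[1] = 3×2 + 5×2 = 16 → [16, 16]. Compare to given [15, 16]: they differ at index 0: given 15, correct 16, so answer: No

No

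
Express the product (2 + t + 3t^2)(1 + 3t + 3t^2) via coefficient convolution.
Ascending coefficients: a = [2, 1, 3], b = [1, 3, 3]. c[0] = 2×1 = 2; c[1] = 2×3 + 1×1 = 7; c[2] = 2×3 + 1×3 + 3×1 = 12; c[3] = 1×3 + 3×3 = 12; c[4] = 3×3 = 9. Result coefficients: [2, 7, 12, 12, 9] → 2 + 7t + 12t^2 + 12t^3 + 9t^4

2 + 7t + 12t^2 + 12t^3 + 9t^4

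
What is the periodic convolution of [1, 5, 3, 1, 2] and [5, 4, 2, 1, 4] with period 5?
Use y[k] = Σ_j f[j]·g[(k-j) mod 5]. y[0] = 1×5 + 5×4 + 3×1 + 1×2 + 2×4 = 38; y[1] = 1×4 + 5×5 + 3×4 + 1×1 + 2×2 = 46; y[2] = 1×2 + 5×4 + 3×5 + 1×4 + 2×1 = 43; y[3] = 1×1 + 5×2 + 3×4 + 1×5 + 2×4 = 36; y[4] = 1×4 + 5×1 + 3×2 + 1×4 + 2×5 = 29. Result: [38, 46, 43, 36, 29]

[38, 46, 43, 36, 29]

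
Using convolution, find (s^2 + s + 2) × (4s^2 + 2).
Ascending coefficients: a = [2, 1, 1], b = [2, 0, 4]. c[0] = 2×2 = 4; c[1] = 2×0 + 1×2 = 2; c[2] = 2×4 + 1×0 + 1×2 = 10; c[3] = 1×4 + 1×0 = 4; c[4] = 1×4 = 4. Result coefficients: [4, 2, 10, 4, 4] → 4s^4 + 4s^3 + 10s^2 + 2s + 4

4s^4 + 4s^3 + 10s^2 + 2s + 4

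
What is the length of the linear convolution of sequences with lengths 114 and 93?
Linear/full convolution length: m + n - 1 = 114 + 93 - 1 = 206

206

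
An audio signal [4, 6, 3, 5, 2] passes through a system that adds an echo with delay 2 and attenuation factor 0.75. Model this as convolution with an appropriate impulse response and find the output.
Direct-path + delayed-attenuated-path model → impulse response h = [1, 0, 0.75] (1 at lag 0, 0.75 at lag 2). Output y[n] = x[n] + 0.75·x[n - 2] (with x[n] = 0 outside 0..4): y[0] = 4 + 0.75×0 = 4; y[1] = 6 + 0.75×0 = 6; y[2] = 3 + 0.75×4 = 6.0; y[3] = 5 + 0.75×6 = 9.5; y[4] = 2 + 0.75×3 = 4.25; y[5] = 0 + 0.75×5 = 3.75; y[6] = 0 + 0.75×2 = 1.5. So y = [4, 6, 6.0, 9.5, 4.25, 3.75, 1.5]

[4, 6, 6.0, 9.5, 4.25, 3.75, 1.5]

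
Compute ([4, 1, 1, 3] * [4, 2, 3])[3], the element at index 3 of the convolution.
Use y[k] = Σ_i a[i]·b[k-i] at k=3. y[3] = 1×3 + 1×2 + 3×4 = 17

17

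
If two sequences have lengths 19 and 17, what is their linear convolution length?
Linear/full convolution length: m + n - 1 = 19 + 17 - 1 = 35

35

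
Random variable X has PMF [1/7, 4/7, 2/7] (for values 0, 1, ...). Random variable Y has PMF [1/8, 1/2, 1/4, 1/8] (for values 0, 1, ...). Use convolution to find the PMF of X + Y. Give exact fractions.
P(X+Y=k) = Σ_i P(X=i)·P(Y=k-i) — a convolution of [1/7, 4/7, 2/7] and [1/8, 1/2, 1/4, 1/8]. P(X+Y=0) = (1/7)×(1/8) = 1/56; P(X+Y=1) = (1/7)×(1/2) + (4/7)×(1/8) = 1/14 + 1/14 = 1/7; P(X+Y=2) = (1/7)×(1/4) + (4/7)×(1/2) + (2/7)×(1/8) = 1/28 + 2/7 + 1/28 = 5/14; P(X+Y=3) = (1/7)×(1/8) + (4/7)×(1/4) + (2/7)×(1/2) = 1/56 + 1/7 + 1/7 = 17/56; P(X+Y=4) = (4/7)×(1/8) + (2/7)×(1/4) = 1/14 + 1/14 = 1/7; P(X+Y=5) = (2/7)×(1/8) = 1/28. PMF: [1/56, 1/7, 5/14, 17/56, 1/7, 1/28] (sums to 1 ✓)

[1/56, 1/7, 5/14, 17/56, 1/7, 1/28]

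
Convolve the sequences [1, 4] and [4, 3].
y[0] = 1×4 = 4; y[1] = 1×3 + 4×4 = 19; y[2] = 4×3 = 12

[4, 19, 12]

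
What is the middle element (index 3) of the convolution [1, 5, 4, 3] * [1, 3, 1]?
Use y[k] = Σ_i a[i]·b[k-i] at k=3. y[3] = 5×1 + 4×3 + 3×1 = 20

20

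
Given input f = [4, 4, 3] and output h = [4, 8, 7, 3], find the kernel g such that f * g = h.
Output length 4 = len(f) + len(g) - 1 ⇒ len(g) = 2. Solve g forward using g[k] = (h[k] - Σ_{i≥1} f[i]·g[k-i]) / f[0]: g[0] = h[0] / f[0] = 4 / 4 = 1; g[1] = (h[1] - 4×1) / f[0] = (8 - 4×1) / 4 = 1. So g = [1, 1]. Forward-check [4, 4, 3] * [1, 1]: h[0] = 4×1 = 4; h[1] = 4×1 + 4×1 = 8; h[2] = 4×1 + 3×1 = 7; h[3] = 3×1 = 3 → [4, 8, 7, 3] ✓

[1, 1]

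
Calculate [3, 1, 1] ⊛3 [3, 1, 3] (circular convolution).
Use y[k] = Σ_j a[j]·b[(k-j) mod 3]. y[0] = 3×3 + 1×3 + 1×1 = 13; y[1] = 3×1 + 1×3 + 1×3 = 9; y[2] = 3×3 + 1×1 + 1×3 = 13. Result: [13, 9, 13]

[13, 9, 13]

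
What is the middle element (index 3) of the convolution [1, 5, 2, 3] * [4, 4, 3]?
Use y[k] = Σ_i a[i]·b[k-i] at k=3. y[3] = 5×3 + 2×4 + 3×4 = 35

35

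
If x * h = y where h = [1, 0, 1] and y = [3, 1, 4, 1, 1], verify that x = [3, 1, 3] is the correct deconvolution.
Forward-compute [3, 1, 3] * [1, 0, 1]: y[0] = 3×1 = 3; y[1] = 3×0 + 1×1 = 1; y[2] = 3×1 + 1×0 + 3×1 = 6; y[3] = 1×1 + 3×0 = 1; y[4] = 3×1 = 3 → [3, 1, 6, 1, 3]. Does not match given y = [3, 1, 4, 1, 1].

Not verified. [3, 1, 3] * [1, 0, 1] = [3, 1, 6, 1, 3], which differs from [3, 1, 4, 1, 1] at index 2.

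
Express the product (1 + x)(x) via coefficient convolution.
Ascending coefficients: a = [1, 1], b = [0, 1]. c[0] = 1×0 = 0; c[1] = 1×1 + 1×0 = 1; c[2] = 1×1 = 1. Result coefficients: [0, 1, 1] → x + x^2

x + x^2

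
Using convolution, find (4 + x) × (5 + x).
Ascending coefficients: a = [4, 1], b = [5, 1]. c[0] = 4×5 = 20; c[1] = 4×1 + 1×5 = 9; c[2] = 1×1 = 1. Result coefficients: [20, 9, 1] → 20 + 9x + x^2

20 + 9x + x^2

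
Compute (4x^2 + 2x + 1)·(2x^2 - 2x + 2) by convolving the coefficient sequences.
Ascending coefficients: a = [1, 2, 4], b = [2, -2, 2]. c[0] = 1×2 = 2; c[1] = 1×-2 + 2×2 = 2; c[2] = 1×2 + 2×-2 + 4×2 = 6; c[3] = 2×2 + 4×-2 = -4; c[4] = 4×2 = 8. Result coefficients: [2, 2, 6, -4, 8] → 8x^4 - 4x^3 + 6x^2 + 2x + 2

8x^4 - 4x^3 + 6x^2 + 2x + 2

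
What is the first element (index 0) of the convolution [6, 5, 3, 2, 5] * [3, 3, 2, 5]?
Use y[k] = Σ_i a[i]·b[k-i] at k=0. y[0] = 6×3 = 18

18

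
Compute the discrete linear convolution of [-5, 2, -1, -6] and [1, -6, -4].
y[0] = -5×1 = -5; y[1] = -5×-6 + 2×1 = 32; y[2] = -5×-4 + 2×-6 + -1×1 = 7; y[3] = 2×-4 + -1×-6 + -6×1 = -8; y[4] = -1×-4 + -6×-6 = 40; y[5] = -6×-4 = 24

[-5, 32, 7, -8, 40, 24]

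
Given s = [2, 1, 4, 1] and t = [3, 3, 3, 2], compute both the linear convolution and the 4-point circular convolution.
Linear: y_lin[0] = 2×3 = 6; y_lin[1] = 2×3 + 1×3 = 9; y_lin[2] = 2×3 + 1×3 + 4×3 = 21; y_lin[3] = 2×2 + 1×3 + 4×3 + 1×3 = 22; y_lin[4] = 1×2 + 4×3 + 1×3 = 17; y_lin[5] = 4×2 + 1×3 = 11; y_lin[6] = 1×2 = 2 → [6, 9, 21, 22, 17, 11, 2]. Circular (length 4): y[0] = 2×3 + 1×2 + 4×3 + 1×3 = 23; y[1] = 2×3 + 1×3 + 4×2 + 1×3 = 20; y[2] = 2×3 + 1×3 + 4×3 + 1×2 = 23; y[3] = 2×2 + 1×3 + 4×3 + 1×3 = 22 → [23, 20, 23, 22]

Linear: [6, 9, 21, 22, 17, 11, 2], Circular: [23, 20, 23, 22]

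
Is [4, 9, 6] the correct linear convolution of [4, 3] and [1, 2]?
Recompute linear convolution of [4, 3] and [1, 2]: y[0] = 4×1 = 4; y[1] = 4×2 + 3×1 = 11; y[2] = 3×2 = 6 → [4, 11, 6]. Compare to given [4, 9, 6]: they differ at index 1: given 9, correct 11, so answer: No

No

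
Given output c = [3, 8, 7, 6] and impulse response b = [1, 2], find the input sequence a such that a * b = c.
Deconvolve c=[3, 8, 7, 6] by b=[1, 2]. Since b[0]=1, solve forward: a[0] = c[0] / 1 = 3; a[1] = (c[1] - 3×2) / 1 = 2; a[2] = (c[2] - 2×2) / 1 = 3. So a = [3, 2, 3]. Check by forward convolution: c[0] = 3×1 = 3; c[1] = 3×2 + 2×1 = 8; c[2] = 2×2 + 3×1 = 7; c[3] = 3×2 = 6

[3, 2, 3]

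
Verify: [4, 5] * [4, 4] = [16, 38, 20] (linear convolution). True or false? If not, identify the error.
Recompute linear convolution of [4, 5] and [4, 4]: y[0] = 4×4 = 16; y[1] = 4×4 + 5×4 = 36; y[2] = 5×4 = 20 → [16, 36, 20]. Compare to given [16, 38, 20]: they differ at index 1: given 38, correct 36, so answer: No

No. Error at index 1: given 38, correct 36.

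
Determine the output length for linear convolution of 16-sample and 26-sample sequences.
Linear/full convolution length: m + n - 1 = 16 + 26 - 1 = 41

41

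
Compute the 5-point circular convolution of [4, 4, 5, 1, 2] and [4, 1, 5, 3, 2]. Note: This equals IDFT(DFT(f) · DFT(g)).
Either evaluate y[k] = Σ_j f[j]·g[(k-j) mod 5] directly, or use IDFT(DFT(f) · DFT(g)). y[0] = 4×4 + 4×2 + 5×3 + 1×5 + 2×1 = 46; y[1] = 4×1 + 4×4 + 5×2 + 1×3 + 2×5 = 43; y[2] = 4×5 + 4×1 + 5×4 + 1×2 + 2×3 = 52; y[3] = 4×3 + 4×5 + 5×1 + 1×4 + 2×2 = 45; y[4] = 4×2 + 4×3 + 5×5 + 1×1 + 2×4 = 54. Result: [46, 43, 52, 45, 54]

[46, 43, 52, 45, 54]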